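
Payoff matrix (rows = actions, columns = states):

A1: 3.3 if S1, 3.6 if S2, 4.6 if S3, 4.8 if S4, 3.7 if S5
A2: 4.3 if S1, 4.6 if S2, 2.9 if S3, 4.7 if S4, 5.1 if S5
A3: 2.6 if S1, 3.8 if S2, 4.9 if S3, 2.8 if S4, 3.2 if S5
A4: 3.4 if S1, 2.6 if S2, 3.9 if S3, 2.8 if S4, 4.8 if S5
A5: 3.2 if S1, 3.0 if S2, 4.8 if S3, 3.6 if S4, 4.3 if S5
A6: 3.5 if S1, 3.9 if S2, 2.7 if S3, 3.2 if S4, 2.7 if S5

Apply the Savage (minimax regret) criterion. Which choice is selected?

Column bests: S1=4.3, S2=4.6, S3=4.9, S4=4.8, S5=5.1.
A1 regrets: 1.0, 1.0, 0.3, 0.0, 1.4 → max 1.4
A2 regrets: 0.0, 0.0, 2.0, 0.1, 0.0 → max 2.0
A3 regrets: 1.7, 0.8, 0.0, 2.0, 1.9 → max 2.0
A4 regrets: 0.9, 2.0, 1.0, 2.0, 0.3 → max 2.0
A5 regrets: 1.1, 1.6, 0.1, 1.2, 0.8 → max 1.6
A6 regrets: 0.8, 0.7, 2.2, 1.6, 2.4 → max 2.4
Smallest max regret = 1.4 → A1.

A1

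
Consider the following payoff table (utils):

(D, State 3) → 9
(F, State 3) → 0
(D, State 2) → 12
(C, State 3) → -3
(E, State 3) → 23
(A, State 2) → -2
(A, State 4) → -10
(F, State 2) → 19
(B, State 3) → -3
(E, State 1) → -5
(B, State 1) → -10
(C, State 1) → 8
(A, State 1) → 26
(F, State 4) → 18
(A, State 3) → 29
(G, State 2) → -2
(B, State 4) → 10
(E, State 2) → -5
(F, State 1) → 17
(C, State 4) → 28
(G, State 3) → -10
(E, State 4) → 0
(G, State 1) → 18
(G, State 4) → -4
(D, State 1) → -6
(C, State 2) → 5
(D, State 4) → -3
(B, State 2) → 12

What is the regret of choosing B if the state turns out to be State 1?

Best payoff under State 1 is 26.
Regret = 26 − (-10) = 36.

36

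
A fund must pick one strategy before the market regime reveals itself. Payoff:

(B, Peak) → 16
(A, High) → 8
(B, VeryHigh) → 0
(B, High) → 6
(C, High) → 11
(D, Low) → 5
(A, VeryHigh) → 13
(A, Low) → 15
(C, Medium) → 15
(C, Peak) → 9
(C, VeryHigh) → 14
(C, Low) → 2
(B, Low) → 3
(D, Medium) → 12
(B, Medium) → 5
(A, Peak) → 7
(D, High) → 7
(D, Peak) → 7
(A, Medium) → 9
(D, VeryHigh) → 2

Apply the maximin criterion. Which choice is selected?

A

Row minima: A=7, B=0, C=2, D=2
Best worst-case = 7 → A.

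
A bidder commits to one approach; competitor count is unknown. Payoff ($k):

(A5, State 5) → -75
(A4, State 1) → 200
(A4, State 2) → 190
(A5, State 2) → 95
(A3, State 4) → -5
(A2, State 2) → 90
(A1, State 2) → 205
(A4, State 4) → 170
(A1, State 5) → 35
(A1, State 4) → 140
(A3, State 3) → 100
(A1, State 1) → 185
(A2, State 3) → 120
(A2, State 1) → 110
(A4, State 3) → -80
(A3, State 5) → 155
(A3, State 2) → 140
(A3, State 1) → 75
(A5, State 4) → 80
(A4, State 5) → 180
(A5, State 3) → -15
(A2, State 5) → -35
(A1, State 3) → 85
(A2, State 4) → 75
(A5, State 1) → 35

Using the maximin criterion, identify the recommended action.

Row minima: A1=35, A2=-35, A3=-5, A4=-80, A5=-75
Best worst-case = 35 → A1.

A1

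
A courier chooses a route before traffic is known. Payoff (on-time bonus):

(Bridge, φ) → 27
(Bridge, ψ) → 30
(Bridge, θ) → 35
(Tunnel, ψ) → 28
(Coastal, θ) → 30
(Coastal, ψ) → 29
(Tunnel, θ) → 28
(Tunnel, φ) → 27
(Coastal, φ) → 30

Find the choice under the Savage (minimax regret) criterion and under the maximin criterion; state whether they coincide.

minimax regret → Bridge; maximin → Coastal (disagree)

Column bests: θ=35, φ=30, ψ=30.
Tunnel regrets: 7, 3, 2 → max 7
Coastal regrets: 5, 0, 1 → max 5
Bridge regrets: 0, 3, 0 → max 3
Smallest max regret = 3 → Bridge.
Row minima: Tunnel=27, Coastal=29, Bridge=27
Best worst-case = 29 → Coastal.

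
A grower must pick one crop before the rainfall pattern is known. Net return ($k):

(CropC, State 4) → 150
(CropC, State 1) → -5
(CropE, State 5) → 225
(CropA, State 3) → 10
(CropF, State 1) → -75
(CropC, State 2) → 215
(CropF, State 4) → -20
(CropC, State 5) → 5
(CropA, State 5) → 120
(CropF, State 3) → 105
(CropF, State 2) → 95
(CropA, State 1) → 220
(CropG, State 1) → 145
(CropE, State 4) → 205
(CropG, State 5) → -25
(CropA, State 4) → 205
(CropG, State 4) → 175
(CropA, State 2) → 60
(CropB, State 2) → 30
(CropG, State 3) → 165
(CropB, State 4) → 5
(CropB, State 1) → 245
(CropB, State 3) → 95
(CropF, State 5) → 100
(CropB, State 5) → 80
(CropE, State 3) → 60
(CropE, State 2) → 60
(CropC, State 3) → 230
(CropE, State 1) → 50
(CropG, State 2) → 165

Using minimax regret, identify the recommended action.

CropE

Column bests: State 1=245, State 2=215, State 3=230, State 4=205, State 5=225.
CropF regrets: 320, 120, 125, 225, 125 → max 320
CropC regrets: 250, 0, 0, 55, 220 → max 250
CropG regrets: 100, 50, 65, 30, 250 → max 250
CropA regrets: 25, 155, 220, 0, 105 → max 220
CropB regrets: 0, 185, 135, 200, 145 → max 200
CropE regrets: 195, 155, 170, 0, 0 → max 195
Smallest max regret = 195 → CropE.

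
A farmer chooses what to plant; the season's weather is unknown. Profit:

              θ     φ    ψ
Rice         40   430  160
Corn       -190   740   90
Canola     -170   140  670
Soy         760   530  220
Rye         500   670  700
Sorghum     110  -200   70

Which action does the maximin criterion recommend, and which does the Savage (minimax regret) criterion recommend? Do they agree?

Row minima: Rice=40, Corn=-190, Canola=-170, Soy=220, Rye=500, Sorghum=-200
Best worst-case = 500 → Rye.
Column bests: θ=760, φ=740, ψ=700.
Rice regrets: 720, 310, 540 → max 720
Corn regrets: 950, 0, 610 → max 950
Canola regrets: 930, 600, 30 → max 930
Soy regrets: 0, 210, 480 → max 480
Rye regrets: 260, 70, 0 → max 260
Sorghum regrets: 650, 940, 630 → max 940
Smallest max regret = 260 → Rye.

maximin → Rye; minimax regret → Rye (agree)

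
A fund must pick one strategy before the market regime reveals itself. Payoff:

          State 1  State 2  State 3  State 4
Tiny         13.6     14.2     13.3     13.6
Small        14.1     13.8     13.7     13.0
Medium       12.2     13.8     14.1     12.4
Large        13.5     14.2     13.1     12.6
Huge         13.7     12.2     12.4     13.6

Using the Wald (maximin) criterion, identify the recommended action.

Tiny

Row minima: Tiny=13.3, Small=13.0, Medium=12.2, Large=12.6, Huge=12.2
Best worst-case = 13.3 → Tiny.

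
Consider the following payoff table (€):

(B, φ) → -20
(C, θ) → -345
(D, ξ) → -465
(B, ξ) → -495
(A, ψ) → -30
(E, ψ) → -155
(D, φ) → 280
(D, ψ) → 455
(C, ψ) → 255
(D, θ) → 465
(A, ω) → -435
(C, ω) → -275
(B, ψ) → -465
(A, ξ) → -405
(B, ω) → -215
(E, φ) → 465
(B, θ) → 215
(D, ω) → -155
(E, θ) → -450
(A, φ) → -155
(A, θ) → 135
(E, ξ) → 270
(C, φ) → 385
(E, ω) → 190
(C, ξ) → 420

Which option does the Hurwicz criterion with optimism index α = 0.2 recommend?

A: 0.2·135 + 0.8·(-435) = -321
B: 0.2·215 + 0.8·(-495) = -353
C: 0.2·420 + 0.8·(-345) = -192
D: 0.2·465 + 0.8·(-465) = -279
E: 0.2·465 + 0.8·(-450) = -267
Highest Hurwicz score = -192 → C.

C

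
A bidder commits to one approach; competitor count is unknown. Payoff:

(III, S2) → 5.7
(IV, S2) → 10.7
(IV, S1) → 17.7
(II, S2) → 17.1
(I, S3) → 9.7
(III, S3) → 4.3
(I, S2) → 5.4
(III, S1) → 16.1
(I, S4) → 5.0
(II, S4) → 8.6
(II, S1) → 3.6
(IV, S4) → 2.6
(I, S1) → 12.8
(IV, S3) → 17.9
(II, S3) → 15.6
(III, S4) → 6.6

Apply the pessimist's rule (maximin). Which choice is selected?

Row minima: I=5.0, II=3.6, III=4.3, IV=2.6
Best worst-case = 5.0 → I.

I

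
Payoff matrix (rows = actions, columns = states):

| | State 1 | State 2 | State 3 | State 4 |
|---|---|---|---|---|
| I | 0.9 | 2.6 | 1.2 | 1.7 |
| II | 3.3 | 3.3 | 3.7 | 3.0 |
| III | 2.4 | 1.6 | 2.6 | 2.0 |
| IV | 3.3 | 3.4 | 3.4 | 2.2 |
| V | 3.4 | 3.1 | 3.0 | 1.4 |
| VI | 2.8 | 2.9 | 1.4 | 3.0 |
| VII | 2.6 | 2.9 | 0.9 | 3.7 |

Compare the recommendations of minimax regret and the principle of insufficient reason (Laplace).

minimax regret → II; laplace → II (agree)

Column bests: State 1=3.4, State 2=3.4, State 3=3.7, State 4=3.7.
I regrets: 2.5, 0.8, 2.5, 2.0 → max 2.5
II regrets: 0.1, 0.1, 0.0, 0.7 → max 0.7
III regrets: 1.0, 1.8, 1.1, 1.7 → max 1.8
IV regrets: 0.1, 0.0, 0.3, 1.5 → max 1.5
V regrets: 0.0, 0.3, 0.7, 2.3 → max 2.3
VI regrets: 0.6, 0.5, 2.3, 0.7 → max 2.3
VII regrets: 0.8, 0.5, 2.8, 0.0 → max 2.8
Smallest max regret = 0.7 → II.
Row averages: I=1.6, II=3.325, III=2.15, IV=3.075, V=2.725, VI=2.525, VII=2.525
Highest average = 3.325 → II.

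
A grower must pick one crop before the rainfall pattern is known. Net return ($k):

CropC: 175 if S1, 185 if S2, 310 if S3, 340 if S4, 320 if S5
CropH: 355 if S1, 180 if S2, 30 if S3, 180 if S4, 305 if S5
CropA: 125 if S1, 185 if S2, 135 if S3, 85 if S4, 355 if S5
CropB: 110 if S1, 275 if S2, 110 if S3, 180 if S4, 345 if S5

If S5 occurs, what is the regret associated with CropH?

50

Best payoff under S5 is 355.
Regret = 355 − 305 = 50.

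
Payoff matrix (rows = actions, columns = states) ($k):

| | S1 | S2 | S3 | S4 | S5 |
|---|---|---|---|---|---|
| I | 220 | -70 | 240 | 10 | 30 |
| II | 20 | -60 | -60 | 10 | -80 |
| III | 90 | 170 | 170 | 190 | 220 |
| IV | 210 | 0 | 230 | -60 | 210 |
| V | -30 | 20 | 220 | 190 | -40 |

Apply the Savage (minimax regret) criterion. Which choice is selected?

Column bests: S1=220, S2=170, S3=240, S4=190, S5=220.
I regrets: 0, 240, 0, 180, 190 → max 240
II regrets: 200, 230, 300, 180, 300 → max 300
III regrets: 130, 0, 70, 0, 0 → max 130
IV regrets: 10, 170, 10, 250, 10 → max 250
V regrets: 250, 150, 20, 0, 260 → max 260
Smallest max regret = 130 → III.

III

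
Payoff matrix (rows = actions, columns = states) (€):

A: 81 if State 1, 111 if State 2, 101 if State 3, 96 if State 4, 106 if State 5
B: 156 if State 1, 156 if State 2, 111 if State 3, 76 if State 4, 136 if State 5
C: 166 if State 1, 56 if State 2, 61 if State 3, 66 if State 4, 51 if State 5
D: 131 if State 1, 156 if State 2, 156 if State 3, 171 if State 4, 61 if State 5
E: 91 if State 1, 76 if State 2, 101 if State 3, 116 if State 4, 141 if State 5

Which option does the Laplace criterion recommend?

D

Row averages: A=99, B=127, C=80, D=135, E=105
Highest average = 135 → D.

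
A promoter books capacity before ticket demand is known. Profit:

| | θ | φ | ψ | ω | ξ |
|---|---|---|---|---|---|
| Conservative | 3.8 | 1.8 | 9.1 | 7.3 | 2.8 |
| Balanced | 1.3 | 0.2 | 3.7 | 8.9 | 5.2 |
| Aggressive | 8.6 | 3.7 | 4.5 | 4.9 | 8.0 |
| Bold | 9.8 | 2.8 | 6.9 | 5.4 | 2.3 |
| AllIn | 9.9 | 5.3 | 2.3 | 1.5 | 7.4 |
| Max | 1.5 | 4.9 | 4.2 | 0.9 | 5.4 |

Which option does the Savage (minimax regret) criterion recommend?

Aggressive

Column bests: θ=9.9, φ=5.3, ψ=9.1, ω=8.9, ξ=8.0.
Conservative regrets: 6.1, 3.5, 0.0, 1.6, 5.2 → max 6.1
Balanced regrets: 8.6, 5.1, 5.4, 0.0, 2.8 → max 8.6
Aggressive regrets: 1.3, 1.6, 4.6, 4.0, 0.0 → max 4.6
Bold regrets: 0.1, 2.5, 2.2, 3.5, 5.7 → max 5.7
AllIn regrets: 0.0, 0.0, 6.8, 7.4, 0.6 → max 7.4
Max regrets: 8.4, 0.4, 4.9, 8.0, 2.6 → max 8.4
Smallest max regret = 4.6 → Aggressive.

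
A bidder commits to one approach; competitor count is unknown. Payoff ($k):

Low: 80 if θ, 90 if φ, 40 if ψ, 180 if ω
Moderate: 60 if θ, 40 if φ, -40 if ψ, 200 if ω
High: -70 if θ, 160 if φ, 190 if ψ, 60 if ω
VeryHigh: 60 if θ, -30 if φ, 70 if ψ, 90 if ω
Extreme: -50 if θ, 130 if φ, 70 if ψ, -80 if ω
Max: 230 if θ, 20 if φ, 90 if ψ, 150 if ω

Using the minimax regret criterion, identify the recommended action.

Column bests: θ=230, φ=160, ψ=190, ω=200.
Low regrets: 150, 70, 150, 20 → max 150
Moderate regrets: 170, 120, 230, 0 → max 230
High regrets: 300, 0, 0, 140 → max 300
VeryHigh regrets: 170, 190, 120, 110 → max 190
Extreme regrets: 280, 30, 120, 280 → max 280
Max regrets: 0, 140, 100, 50 → max 140
Smallest max regret = 140 → Max.

Max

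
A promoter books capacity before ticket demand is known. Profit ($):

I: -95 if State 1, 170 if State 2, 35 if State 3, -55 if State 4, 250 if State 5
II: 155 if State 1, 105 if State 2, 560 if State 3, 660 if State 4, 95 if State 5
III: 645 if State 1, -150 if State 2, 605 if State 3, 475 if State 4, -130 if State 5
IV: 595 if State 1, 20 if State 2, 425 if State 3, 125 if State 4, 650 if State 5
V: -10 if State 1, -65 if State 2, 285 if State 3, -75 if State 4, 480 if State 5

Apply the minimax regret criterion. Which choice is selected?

Column bests: State 1=645, State 2=170, State 3=605, State 4=660, State 5=650.
I regrets: 740, 0, 570, 715, 400 → max 740
II regrets: 490, 65, 45, 0, 555 → max 555
III regrets: 0, 320, 0, 185, 780 → max 780
IV regrets: 50, 150, 180, 535, 0 → max 535
V regrets: 655, 235, 320, 735, 170 → max 735
Smallest max regret = 535 → IV.

IV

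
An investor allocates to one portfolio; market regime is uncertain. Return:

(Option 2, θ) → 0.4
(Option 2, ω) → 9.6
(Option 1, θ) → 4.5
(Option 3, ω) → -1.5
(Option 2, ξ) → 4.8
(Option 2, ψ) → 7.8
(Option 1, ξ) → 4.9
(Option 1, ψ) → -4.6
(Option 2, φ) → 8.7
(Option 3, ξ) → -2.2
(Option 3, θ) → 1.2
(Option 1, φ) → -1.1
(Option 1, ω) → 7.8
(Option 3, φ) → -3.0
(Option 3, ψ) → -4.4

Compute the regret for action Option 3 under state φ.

Best payoff under φ is 8.7.
Regret = 8.7 − (-3.0) = 11.7.

11.7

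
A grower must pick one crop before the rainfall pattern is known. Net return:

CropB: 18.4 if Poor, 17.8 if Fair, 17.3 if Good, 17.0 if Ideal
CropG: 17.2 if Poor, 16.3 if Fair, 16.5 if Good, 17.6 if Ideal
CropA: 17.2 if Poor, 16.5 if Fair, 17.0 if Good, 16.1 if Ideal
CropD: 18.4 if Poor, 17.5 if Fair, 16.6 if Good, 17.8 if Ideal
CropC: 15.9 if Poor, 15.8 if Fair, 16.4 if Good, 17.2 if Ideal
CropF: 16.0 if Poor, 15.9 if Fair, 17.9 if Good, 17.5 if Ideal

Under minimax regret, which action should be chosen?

Column bests: Poor=18.4, Fair=17.8, Good=17.9, Ideal=17.8.
CropB regrets: 0.0, 0.0, 0.6, 0.8 → max 0.8
CropG regrets: 1.2, 1.5, 1.4, 0.2 → max 1.5
CropA regrets: 1.2, 1.3, 0.9, 1.7 → max 1.7
CropD regrets: 0.0, 0.3, 1.3, 0.0 → max 1.3
CropC regrets: 2.5, 2.0, 1.5, 0.6 → max 2.5
CropF regrets: 2.4, 1.9, 0.0, 0.3 → max 2.4
Smallest max regret = 0.8 → CropB.

CropB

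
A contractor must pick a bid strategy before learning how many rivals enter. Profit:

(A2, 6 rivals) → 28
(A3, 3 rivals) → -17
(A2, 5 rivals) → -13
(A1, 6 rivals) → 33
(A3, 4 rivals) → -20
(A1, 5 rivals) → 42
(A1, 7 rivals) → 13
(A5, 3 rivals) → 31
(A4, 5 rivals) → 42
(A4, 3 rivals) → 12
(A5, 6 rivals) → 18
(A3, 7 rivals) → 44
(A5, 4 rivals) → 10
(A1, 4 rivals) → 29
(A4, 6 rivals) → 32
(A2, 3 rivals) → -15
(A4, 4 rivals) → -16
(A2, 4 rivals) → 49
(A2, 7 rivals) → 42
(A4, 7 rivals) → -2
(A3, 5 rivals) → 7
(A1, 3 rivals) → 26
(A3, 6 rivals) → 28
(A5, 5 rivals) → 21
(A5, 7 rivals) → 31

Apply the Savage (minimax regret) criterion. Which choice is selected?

Column bests: 3 rivals=31, 4 rivals=49, 5 rivals=42, 6 rivals=33, 7 rivals=44.
A1 regrets: 5, 20, 0, 0, 31 → max 31
A2 regrets: 46, 0, 55, 5, 2 → max 55
A3 regrets: 48, 69, 35, 5, 0 → max 69
A4 regrets: 19, 65, 0, 1, 46 → max 65
A5 regrets: 0, 39, 21, 15, 13 → max 39
Smallest max regret = 31 → A1.

A1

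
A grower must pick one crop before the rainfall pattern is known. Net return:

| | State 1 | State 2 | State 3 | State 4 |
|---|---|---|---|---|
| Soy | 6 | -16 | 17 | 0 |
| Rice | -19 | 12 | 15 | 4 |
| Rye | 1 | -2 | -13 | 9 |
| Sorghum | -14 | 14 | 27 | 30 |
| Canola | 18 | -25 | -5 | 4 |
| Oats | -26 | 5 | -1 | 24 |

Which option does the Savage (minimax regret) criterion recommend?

Soy

Column bests: State 1=18, State 2=14, State 3=27, State 4=30.
Soy regrets: 12, 30, 10, 30 → max 30
Rice regrets: 37, 2, 12, 26 → max 37
Rye regrets: 17, 16, 40, 21 → max 40
Sorghum regrets: 32, 0, 0, 0 → max 32
Canola regrets: 0, 39, 32, 26 → max 39
Oats regrets: 44, 9, 28, 6 → max 44
Smallest max regret = 30 → Soy.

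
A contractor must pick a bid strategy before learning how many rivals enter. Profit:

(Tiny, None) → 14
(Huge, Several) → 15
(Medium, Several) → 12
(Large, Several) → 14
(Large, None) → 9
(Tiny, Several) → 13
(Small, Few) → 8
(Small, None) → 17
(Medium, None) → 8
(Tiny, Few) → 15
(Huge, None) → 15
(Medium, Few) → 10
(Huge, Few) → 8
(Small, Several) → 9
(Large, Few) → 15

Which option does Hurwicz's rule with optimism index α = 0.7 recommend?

Tiny: 0.7·15 + 0.3·13 = 14.4
Small: 0.7·17 + 0.3·8 = 14.3
Medium: 0.7·12 + 0.3·8 = 10.8
Large: 0.7·15 + 0.3·9 = 13.2
Huge: 0.7·15 + 0.3·8 = 12.9
Highest Hurwicz score = 14.4 → Tiny.

Tiny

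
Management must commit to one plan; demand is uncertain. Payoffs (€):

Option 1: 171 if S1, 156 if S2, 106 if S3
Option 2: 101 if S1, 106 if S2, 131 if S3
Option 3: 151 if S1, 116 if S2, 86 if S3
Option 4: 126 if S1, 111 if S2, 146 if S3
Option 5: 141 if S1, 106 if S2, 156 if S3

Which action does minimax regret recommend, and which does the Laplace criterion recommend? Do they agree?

minimax regret → Option 4; laplace → Option 1 (disagree)

Column bests: S1=171, S2=156, S3=156.
Option 1 regrets: 0, 0, 50 → max 50
Option 2 regrets: 70, 50, 25 → max 70
Option 3 regrets: 20, 40, 70 → max 70
Option 4 regrets: 45, 45, 10 → max 45
Option 5 regrets: 30, 50, 0 → max 50
Smallest max regret = 45 → Option 4.
Row averages: Option 1=433/3, Option 2=338/3, Option 3=353/3, Option 4=383/3, Option 5=403/3
Highest average = 433/3 → Option 1.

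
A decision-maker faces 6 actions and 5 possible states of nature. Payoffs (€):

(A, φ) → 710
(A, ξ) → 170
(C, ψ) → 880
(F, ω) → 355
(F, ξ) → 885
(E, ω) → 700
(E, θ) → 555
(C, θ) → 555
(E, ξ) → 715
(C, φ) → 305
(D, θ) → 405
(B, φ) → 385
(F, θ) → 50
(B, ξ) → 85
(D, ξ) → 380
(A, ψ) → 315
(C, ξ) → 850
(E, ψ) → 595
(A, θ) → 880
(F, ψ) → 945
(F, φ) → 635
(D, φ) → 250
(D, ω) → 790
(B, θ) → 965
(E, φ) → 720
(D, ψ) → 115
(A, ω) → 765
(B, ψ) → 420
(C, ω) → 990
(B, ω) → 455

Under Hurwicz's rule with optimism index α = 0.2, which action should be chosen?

E

A: 0.2·880 + 0.8·170 = 312
B: 0.2·965 + 0.8·85 = 261
C: 0.2·990 + 0.8·305 = 442
D: 0.2·790 + 0.8·115 = 250
E: 0.2·720 + 0.8·555 = 588
F: 0.2·945 + 0.8·50 = 229
Highest Hurwicz score = 588 → E.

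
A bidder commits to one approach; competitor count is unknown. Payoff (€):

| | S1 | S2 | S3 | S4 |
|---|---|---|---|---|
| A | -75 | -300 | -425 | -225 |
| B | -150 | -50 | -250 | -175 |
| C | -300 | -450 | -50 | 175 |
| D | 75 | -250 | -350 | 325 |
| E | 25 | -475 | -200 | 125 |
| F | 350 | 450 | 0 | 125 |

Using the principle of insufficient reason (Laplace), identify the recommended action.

Row averages: A=-256.25, B=-156.25, C=-156.25, D=-50, E=-131.25, F=231.25
Highest average = 231.25 → F.

F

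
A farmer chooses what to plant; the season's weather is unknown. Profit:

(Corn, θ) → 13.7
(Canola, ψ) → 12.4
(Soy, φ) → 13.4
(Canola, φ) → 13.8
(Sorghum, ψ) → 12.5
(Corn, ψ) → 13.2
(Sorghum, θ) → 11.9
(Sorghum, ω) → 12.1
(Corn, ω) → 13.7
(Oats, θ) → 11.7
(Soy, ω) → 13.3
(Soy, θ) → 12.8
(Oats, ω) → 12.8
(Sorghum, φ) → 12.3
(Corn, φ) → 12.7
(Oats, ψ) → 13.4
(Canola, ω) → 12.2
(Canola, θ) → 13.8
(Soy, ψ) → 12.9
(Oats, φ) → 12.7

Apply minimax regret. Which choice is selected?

Column bests: θ=13.8, φ=13.8, ψ=13.4, ω=13.7.
Sorghum regrets: 1.9, 1.5, 0.9, 1.6 → max 1.9
Canola regrets: 0.0, 0.0, 1.0, 1.5 → max 1.5
Corn regrets: 0.1, 1.1, 0.2, 0.0 → max 1.1
Soy regrets: 1.0, 0.4, 0.5, 0.4 → max 1.0
Oats regrets: 2.1, 1.1, 0.0, 0.9 → max 2.1
Smallest max regret = 1.0 → Soy.

Soy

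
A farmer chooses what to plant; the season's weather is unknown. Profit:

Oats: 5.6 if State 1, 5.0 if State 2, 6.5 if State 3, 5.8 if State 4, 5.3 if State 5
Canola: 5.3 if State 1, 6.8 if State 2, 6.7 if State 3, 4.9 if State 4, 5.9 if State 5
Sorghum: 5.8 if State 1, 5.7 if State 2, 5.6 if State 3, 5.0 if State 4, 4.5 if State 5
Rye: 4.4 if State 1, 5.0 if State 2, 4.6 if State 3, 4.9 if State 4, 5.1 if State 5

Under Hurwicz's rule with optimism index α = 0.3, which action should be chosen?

Canola

Oats: 0.3·6.5 + 0.7·5.0 = 5.45
Canola: 0.3·6.8 + 0.7·4.9 = 5.47
Sorghum: 0.3·5.8 + 0.7·4.5 = 4.89
Rye: 0.3·5.1 + 0.7·4.4 = 4.61
Highest Hurwicz score = 5.47 → Canola.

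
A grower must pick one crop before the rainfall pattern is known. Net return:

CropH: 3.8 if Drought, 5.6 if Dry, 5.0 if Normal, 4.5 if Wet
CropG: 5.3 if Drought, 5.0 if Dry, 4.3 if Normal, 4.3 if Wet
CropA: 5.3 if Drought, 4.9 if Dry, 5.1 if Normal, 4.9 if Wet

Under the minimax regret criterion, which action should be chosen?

Column bests: Drought=5.3, Dry=5.6, Normal=5.1, Wet=4.9.
CropH regrets: 1.5, 0.0, 0.1, 0.4 → max 1.5
CropG regrets: 0.0, 0.6, 0.8, 0.6 → max 0.8
CropA regrets: 0.0, 0.7, 0.0, 0.0 → max 0.7
Smallest max regret = 0.7 → CropA.

CropA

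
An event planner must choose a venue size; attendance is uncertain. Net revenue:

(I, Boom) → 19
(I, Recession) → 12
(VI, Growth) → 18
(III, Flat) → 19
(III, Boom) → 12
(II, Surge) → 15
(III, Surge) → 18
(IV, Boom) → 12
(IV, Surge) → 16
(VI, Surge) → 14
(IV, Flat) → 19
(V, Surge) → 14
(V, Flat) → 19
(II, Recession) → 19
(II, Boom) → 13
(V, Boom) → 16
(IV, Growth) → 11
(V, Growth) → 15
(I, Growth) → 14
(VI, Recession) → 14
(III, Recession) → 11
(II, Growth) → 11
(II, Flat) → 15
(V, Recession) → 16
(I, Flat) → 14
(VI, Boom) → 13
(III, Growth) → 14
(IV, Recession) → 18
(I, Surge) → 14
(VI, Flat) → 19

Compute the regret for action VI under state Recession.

5

Best payoff under Recession is 19.
Regret = 19 − 14 = 5.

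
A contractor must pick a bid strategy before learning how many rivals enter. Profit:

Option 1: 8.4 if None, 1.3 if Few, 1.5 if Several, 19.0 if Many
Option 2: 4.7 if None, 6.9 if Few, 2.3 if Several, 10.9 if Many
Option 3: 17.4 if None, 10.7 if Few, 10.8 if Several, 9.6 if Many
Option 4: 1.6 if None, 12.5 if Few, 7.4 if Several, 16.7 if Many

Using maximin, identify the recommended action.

Option 3

Row minima: Option 1=1.3, Option 2=2.3, Option 3=9.6, Option 4=1.6
Best worst-case = 9.6 → Option 3.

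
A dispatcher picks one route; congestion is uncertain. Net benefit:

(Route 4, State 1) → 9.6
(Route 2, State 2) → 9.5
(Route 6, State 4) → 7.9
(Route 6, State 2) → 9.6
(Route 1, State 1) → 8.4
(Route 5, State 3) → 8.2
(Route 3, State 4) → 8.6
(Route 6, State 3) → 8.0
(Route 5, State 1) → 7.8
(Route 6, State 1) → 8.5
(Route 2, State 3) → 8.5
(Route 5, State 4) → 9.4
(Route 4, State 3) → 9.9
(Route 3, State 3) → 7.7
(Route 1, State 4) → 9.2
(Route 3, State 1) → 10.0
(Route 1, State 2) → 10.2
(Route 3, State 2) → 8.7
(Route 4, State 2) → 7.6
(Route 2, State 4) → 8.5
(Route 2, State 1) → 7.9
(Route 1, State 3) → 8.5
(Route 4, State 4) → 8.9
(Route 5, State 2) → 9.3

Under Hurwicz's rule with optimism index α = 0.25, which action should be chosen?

Route 1

Route 1: 0.25·10.2 + 0.75·8.4 = 8.85
Route 2: 0.25·9.5 + 0.75·7.9 = 8.3
Route 3: 0.25·10.0 + 0.75·7.7 = 8.275
Route 4: 0.25·9.9 + 0.75·7.6 = 8.175
Route 5: 0.25·9.4 + 0.75·7.8 = 8.2
Route 6: 0.25·9.6 + 0.75·7.9 = 8.325
Highest Hurwicz score = 8.85 → Route 1.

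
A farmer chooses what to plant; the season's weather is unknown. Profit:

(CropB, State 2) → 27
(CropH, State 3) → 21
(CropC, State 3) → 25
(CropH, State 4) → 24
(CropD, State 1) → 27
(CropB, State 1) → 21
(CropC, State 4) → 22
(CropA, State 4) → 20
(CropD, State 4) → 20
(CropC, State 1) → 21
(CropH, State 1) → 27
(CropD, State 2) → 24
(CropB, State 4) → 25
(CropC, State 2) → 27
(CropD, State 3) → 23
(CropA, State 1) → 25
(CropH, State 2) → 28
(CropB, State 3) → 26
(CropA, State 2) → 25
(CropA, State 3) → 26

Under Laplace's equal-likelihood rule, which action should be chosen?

CropH

Row averages: CropH=25, CropA=24, CropD=23.5, CropB=24.75, CropC=23.75
Highest average = 25 → CropH.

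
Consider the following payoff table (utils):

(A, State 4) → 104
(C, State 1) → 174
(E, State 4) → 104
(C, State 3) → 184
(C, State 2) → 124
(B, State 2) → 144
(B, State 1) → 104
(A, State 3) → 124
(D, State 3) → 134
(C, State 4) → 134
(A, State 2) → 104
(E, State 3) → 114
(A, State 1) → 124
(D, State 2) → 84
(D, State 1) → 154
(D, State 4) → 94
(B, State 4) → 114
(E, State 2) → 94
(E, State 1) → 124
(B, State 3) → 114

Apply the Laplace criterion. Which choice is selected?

Row averages: A=114, B=119, C=154, D=116.5, E=109
Highest average = 154 → C.

C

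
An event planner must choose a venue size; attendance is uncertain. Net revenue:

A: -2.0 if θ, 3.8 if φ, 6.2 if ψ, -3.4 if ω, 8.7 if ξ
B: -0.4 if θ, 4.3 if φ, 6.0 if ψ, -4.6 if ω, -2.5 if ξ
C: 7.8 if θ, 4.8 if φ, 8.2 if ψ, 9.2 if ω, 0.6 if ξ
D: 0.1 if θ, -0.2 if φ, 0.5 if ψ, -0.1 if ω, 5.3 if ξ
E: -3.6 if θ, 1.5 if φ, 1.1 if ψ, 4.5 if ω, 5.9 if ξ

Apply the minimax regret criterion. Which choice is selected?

C

Column bests: θ=7.8, φ=4.8, ψ=8.2, ω=9.2, ξ=8.7.
A regrets: 9.8, 1.0, 2.0, 12.6, 0.0 → max 12.6
B regrets: 8.2, 0.5, 2.2, 13.8, 11.2 → max 13.8
C regrets: 0.0, 0.0, 0.0, 0.0, 8.1 → max 8.1
D regrets: 7.7, 5.0, 7.7, 9.3, 3.4 → max 9.3
E regrets: 11.4, 3.3, 7.1, 4.7, 2.8 → max 11.4
Smallest max regret = 8.1 → C.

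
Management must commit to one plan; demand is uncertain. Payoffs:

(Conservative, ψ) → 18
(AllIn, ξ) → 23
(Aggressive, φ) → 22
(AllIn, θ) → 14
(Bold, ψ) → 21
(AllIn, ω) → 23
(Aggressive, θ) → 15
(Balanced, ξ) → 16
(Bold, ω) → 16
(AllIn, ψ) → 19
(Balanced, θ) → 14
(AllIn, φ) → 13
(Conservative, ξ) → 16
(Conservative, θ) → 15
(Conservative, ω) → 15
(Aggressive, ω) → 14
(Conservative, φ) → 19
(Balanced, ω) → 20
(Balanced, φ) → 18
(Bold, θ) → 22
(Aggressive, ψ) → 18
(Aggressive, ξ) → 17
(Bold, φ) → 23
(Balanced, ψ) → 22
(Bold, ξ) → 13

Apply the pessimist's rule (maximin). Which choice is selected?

Conservative

Row minima: Conservative=15, Balanced=14, Aggressive=14, Bold=13, AllIn=13
Best worst-case = 15 → Conservative.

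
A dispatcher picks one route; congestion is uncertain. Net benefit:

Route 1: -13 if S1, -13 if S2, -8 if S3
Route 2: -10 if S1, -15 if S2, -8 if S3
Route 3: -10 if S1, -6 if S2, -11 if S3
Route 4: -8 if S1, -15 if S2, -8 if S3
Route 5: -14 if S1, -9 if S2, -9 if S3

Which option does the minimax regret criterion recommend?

Column bests: S1=-8, S2=-6, S3=-8.
Route 1 regrets: 5, 7, 0 → max 7
Route 2 regrets: 2, 9, 0 → max 9
Route 3 regrets: 2, 0, 3 → max 3
Route 4 regrets: 0, 9, 0 → max 9
Route 5 regrets: 6, 3, 1 → max 6
Smallest max regret = 3 → Route 3.

Route 3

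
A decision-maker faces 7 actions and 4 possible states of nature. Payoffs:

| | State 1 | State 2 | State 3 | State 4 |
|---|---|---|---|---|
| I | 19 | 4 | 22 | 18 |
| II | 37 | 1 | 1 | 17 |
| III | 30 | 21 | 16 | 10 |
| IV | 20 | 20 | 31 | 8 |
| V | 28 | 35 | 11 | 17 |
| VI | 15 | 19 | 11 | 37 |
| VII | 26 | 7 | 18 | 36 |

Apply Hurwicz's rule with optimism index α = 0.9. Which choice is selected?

VI

I: 0.9·22 + 0.1·4 = 20.2
II: 0.9·37 + 0.1·1 = 33.4
III: 0.9·30 + 0.1·10 = 28
IV: 0.9·31 + 0.1·8 = 28.7
V: 0.9·35 + 0.1·11 = 32.6
VI: 0.9·37 + 0.1·11 = 34.4
VII: 0.9·36 + 0.1·7 = 33.1
Highest Hurwicz score = 34.4 → VI.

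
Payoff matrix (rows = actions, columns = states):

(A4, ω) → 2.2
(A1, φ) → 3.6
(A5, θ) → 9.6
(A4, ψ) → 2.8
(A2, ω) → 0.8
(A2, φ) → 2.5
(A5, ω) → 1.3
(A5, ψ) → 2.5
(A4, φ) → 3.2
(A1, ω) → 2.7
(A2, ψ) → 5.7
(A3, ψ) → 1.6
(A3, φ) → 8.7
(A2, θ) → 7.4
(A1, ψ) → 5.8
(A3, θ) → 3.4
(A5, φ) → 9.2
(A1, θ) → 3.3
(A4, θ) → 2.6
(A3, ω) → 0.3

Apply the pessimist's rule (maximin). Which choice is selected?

A1

Row minima: A1=2.7, A2=0.8, A3=0.3, A4=2.2, A5=1.3
Best worst-case = 2.7 → A1.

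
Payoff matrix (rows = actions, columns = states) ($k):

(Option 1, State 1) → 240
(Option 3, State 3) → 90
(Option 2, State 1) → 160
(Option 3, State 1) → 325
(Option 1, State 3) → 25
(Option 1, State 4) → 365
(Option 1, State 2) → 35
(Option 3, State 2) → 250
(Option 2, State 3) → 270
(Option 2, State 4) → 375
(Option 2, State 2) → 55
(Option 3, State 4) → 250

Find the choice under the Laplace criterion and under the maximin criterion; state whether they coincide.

laplace → Option 3; maximin → Option 3 (agree)

Row averages: Option 1=166.25, Option 2=215, Option 3=228.75
Highest average = 228.75 → Option 3.
Row minima: Option 1=25, Option 2=55, Option 3=90
Best worst-case = 90 → Option 3.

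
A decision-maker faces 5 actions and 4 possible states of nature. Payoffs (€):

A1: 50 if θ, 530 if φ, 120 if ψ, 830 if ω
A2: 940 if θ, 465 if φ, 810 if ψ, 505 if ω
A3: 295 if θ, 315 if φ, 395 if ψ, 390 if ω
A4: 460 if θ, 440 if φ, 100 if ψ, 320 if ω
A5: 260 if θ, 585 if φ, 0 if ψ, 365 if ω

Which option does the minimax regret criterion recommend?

Column bests: θ=940, φ=585, ψ=810, ω=830.
A1 regrets: 890, 55, 690, 0 → max 890
A2 regrets: 0, 120, 0, 325 → max 325
A3 regrets: 645, 270, 415, 440 → max 645
A4 regrets: 480, 145, 710, 510 → max 710
A5 regrets: 680, 0, 810, 465 → max 810
Smallest max regret = 325 → A2.

A2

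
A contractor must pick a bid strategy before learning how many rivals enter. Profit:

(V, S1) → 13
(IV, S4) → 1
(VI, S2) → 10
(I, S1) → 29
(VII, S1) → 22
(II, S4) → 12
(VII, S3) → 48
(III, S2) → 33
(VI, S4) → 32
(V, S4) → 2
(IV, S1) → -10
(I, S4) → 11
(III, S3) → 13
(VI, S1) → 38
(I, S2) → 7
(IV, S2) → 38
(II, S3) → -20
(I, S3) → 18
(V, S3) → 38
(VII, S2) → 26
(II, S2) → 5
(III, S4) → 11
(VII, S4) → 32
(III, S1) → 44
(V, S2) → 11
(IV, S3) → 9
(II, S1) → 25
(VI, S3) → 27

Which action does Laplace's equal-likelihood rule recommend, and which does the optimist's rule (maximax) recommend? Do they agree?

Row averages: I=16.25, II=5.5, III=25.25, IV=9.5, V=16, VI=26.75, VII=32
Highest average = 32 → VII.
Row maxima: I=29, II=25, III=44, IV=38, V=38, VI=38, VII=48
Best best-case = 48 → VII.

laplace → VII; maximax → VII (agree)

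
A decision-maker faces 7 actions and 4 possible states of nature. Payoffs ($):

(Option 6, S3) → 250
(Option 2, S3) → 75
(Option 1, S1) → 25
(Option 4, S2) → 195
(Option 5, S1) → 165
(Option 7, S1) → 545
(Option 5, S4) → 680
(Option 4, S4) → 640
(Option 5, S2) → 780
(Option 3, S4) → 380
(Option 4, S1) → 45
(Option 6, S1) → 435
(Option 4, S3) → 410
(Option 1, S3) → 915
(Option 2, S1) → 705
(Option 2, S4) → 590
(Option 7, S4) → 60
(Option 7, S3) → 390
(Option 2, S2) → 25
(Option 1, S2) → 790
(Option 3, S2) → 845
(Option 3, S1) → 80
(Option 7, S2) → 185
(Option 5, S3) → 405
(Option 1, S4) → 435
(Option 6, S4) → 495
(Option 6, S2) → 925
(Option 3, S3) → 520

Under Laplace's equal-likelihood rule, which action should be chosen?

Row averages: Option 1=541.25, Option 2=348.75, Option 3=456.25, Option 4=322.5, Option 5=507.5, Option 6=526.25, Option 7=295
Highest average = 541.25 → Option 1.

Option 1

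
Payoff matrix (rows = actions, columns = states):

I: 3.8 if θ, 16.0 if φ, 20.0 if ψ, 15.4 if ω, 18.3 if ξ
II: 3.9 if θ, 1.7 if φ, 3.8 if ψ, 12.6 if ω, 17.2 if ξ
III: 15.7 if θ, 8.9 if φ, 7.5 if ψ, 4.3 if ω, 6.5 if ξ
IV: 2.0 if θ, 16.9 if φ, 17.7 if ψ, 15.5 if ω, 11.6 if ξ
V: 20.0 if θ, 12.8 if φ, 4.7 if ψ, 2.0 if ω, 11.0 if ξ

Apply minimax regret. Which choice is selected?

Column bests: θ=20.0, φ=16.9, ψ=20.0, ω=15.5, ξ=18.3.
I regrets: 16.2, 0.9, 0.0, 0.1, 0.0 → max 16.2
II regrets: 16.1, 15.2, 16.2, 2.9, 1.1 → max 16.2
III regrets: 4.3, 8.0, 12.5, 11.2, 11.8 → max 12.5
IV regrets: 18.0, 0.0, 2.3, 0.0, 6.7 → max 18.0
V regrets: 0.0, 4.1, 15.3, 13.5, 7.3 → max 15.3
Smallest max regret = 12.5 → III.

III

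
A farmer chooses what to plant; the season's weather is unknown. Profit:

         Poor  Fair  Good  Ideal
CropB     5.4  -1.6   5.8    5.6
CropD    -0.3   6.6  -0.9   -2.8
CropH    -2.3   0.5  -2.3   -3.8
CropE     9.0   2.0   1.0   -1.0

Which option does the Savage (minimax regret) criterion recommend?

CropE

Column bests: Poor=9.0, Fair=6.6, Good=5.8, Ideal=5.6.
CropB regrets: 3.6, 8.2, 0.0, 0.0 → max 8.2
CropD regrets: 9.3, 0.0, 6.7, 8.4 → max 9.3
CropH regrets: 11.3, 6.1, 8.1, 9.4 → max 11.3
CropE regrets: 0.0, 4.6, 4.8, 6.6 → max 6.6
Smallest max regret = 6.6 → CropE.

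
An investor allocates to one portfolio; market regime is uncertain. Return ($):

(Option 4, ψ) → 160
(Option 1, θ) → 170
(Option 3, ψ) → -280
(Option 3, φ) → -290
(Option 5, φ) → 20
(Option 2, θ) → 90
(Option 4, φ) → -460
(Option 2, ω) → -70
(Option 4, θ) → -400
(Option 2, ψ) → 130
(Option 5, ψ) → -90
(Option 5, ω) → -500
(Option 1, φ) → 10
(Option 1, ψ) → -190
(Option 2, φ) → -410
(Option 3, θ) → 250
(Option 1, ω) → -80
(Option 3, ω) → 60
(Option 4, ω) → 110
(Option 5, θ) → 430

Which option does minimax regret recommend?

Column bests: θ=430, φ=20, ψ=160, ω=110.
Option 1 regrets: 260, 10, 350, 190 → max 350
Option 2 regrets: 340, 430, 30, 180 → max 430
Option 3 regrets: 180, 310, 440, 50 → max 440
Option 4 regrets: 830, 480, 0, 0 → max 830
Option 5 regrets: 0, 0, 250, 610 → max 610
Smallest max regret = 350 → Option 1.

Option 1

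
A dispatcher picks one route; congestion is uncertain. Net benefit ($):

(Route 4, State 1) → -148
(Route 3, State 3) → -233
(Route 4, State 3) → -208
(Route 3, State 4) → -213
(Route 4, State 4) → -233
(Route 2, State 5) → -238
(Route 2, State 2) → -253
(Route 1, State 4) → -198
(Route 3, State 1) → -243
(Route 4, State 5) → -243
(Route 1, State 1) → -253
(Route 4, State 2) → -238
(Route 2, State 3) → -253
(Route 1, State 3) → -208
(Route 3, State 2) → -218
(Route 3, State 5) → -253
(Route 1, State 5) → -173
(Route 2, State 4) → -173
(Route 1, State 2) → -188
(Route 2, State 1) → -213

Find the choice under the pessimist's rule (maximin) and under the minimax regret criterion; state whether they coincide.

maximin → Route 4; minimax regret → Route 2 (disagree)

Row minima: Route 1=-253, Route 2=-253, Route 3=-253, Route 4=-243
Best worst-case = -243 → Route 4.
Column bests: State 1=-148, State 2=-188, State 3=-208, State 4=-173, State 5=-173.
Route 1 regrets: 105, 0, 0, 25, 0 → max 105
Route 2 regrets: 65, 65, 45, 0, 65 → max 65
Route 3 regrets: 95, 30, 25, 40, 80 → max 95
Route 4 regrets: 0, 50, 0, 60, 70 → max 70
Smallest max regret = 65 → Route 2.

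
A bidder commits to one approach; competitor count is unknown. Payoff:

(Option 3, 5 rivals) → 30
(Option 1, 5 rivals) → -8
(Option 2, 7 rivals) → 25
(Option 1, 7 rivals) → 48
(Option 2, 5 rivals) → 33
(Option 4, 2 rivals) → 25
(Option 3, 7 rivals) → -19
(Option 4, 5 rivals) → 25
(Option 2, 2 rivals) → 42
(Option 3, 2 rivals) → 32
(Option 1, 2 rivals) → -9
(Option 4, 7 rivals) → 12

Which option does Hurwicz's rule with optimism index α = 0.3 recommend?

Option 1: 0.3·48 + 0.7·(-9) = 8.1
Option 2: 0.3·42 + 0.7·25 = 30.1
Option 3: 0.3·32 + 0.7·(-19) = -3.7
Option 4: 0.3·25 + 0.7·12 = 15.9
Highest Hurwicz score = 30.1 → Option 2.

Option 2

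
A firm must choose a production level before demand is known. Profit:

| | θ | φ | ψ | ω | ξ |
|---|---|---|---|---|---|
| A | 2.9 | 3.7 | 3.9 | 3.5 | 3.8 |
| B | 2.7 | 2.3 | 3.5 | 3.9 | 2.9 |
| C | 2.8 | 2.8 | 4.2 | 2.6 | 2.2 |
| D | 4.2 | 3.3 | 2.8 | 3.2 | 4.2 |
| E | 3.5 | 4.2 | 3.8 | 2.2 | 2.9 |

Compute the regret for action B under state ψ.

0.7

Best payoff under ψ is 4.2.
Regret = 4.2 − 3.5 = 0.7.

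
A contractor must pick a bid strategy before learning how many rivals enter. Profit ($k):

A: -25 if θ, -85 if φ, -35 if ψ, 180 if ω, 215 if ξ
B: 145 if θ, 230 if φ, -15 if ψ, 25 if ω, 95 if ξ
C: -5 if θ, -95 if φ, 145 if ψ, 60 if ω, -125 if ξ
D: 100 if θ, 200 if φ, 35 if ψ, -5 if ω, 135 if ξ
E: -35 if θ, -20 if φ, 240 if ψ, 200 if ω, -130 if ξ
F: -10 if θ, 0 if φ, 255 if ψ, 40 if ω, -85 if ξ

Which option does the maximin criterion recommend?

Row minima: A=-85, B=-15, C=-125, D=-5, E=-130, F=-85
Best worst-case = -5 → D.

D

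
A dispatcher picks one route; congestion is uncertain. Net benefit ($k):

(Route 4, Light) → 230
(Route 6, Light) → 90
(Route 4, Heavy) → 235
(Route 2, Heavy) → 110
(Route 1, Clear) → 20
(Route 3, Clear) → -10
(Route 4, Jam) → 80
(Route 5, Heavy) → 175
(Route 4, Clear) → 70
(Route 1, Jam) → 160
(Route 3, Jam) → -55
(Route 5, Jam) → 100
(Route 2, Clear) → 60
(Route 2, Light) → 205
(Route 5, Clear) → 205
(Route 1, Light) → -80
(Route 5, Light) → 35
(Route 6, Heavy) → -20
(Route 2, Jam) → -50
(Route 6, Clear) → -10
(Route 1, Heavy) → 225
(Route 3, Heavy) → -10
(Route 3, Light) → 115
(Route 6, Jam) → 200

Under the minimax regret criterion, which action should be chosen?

Route 4

Column bests: Clear=205, Light=230, Heavy=235, Jam=200.
Route 1 regrets: 185, 310, 10, 40 → max 310
Route 2 regrets: 145, 25, 125, 250 → max 250
Route 3 regrets: 215, 115, 245, 255 → max 255
Route 4 regrets: 135, 0, 0, 120 → max 135
Route 5 regrets: 0, 195, 60, 100 → max 195
Route 6 regrets: 215, 140, 255, 0 → max 255
Smallest max regret = 135 → Route 4.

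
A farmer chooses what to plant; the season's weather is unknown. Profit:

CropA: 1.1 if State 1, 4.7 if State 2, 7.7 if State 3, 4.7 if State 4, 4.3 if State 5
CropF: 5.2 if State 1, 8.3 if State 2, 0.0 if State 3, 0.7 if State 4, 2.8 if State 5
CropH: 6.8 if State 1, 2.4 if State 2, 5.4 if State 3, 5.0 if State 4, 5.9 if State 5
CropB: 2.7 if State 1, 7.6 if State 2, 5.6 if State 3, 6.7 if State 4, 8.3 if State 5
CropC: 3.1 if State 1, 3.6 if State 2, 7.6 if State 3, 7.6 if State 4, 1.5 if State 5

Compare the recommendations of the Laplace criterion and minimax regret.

Row averages: CropA=4.5, CropF=3.4, CropH=5.1, CropB=6.18, CropC=4.68
Highest average = 6.18 → CropB.
Column bests: State 1=6.8, State 2=8.3, State 3=7.7, State 4=7.6, State 5=8.3.
CropA regrets: 5.7, 3.6, 0.0, 2.9, 4.0 → max 5.7
CropF regrets: 1.6, 0.0, 7.7, 6.9, 5.5 → max 7.7
CropH regrets: 0.0, 5.9, 2.3, 2.6, 2.4 → max 5.9
CropB regrets: 4.1, 0.7, 2.1, 0.9, 0.0 → max 4.1
CropC regrets: 3.7, 4.7, 0.1, 0.0, 6.8 → max 6.8
Smallest max regret = 4.1 → CropB.

laplace → CropB; minimax regret → CropB (agree)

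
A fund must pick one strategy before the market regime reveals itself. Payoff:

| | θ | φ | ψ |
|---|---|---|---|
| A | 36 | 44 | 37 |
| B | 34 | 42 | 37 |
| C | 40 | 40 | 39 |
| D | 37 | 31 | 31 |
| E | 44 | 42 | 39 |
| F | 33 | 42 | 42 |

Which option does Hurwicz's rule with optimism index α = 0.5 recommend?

A: 0.5·44 + 0.5·36 = 40
B: 0.5·42 + 0.5·34 = 38
C: 0.5·40 + 0.5·39 = 39.5
D: 0.5·37 + 0.5·31 = 34
E: 0.5·44 + 0.5·39 = 41.5
F: 0.5·42 + 0.5·33 = 37.5
Highest Hurwicz score = 41.5 → E.

E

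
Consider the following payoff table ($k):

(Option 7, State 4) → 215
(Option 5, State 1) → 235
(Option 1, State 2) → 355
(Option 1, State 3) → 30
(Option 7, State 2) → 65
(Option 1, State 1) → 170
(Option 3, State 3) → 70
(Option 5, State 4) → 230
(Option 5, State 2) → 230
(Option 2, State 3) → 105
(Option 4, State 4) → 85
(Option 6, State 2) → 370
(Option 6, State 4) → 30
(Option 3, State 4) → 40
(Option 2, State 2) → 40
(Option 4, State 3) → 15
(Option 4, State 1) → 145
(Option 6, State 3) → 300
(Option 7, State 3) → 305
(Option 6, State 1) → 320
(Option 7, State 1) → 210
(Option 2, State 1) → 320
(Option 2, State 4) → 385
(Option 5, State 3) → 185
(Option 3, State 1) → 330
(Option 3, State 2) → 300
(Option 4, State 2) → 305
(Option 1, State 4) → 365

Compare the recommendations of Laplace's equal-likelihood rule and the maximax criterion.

Row averages: Option 1=230, Option 2=212.5, Option 3=185, Option 4=137.5, Option 5=220, Option 6=255, Option 7=198.75
Highest average = 255 → Option 6.
Row maxima: Option 1=365, Option 2=385, Option 3=330, Option 4=305, Option 5=235, Option 6=370, Option 7=305
Best best-case = 385 → Option 2.

laplace → Option 6; maximax → Option 2 (disagree)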